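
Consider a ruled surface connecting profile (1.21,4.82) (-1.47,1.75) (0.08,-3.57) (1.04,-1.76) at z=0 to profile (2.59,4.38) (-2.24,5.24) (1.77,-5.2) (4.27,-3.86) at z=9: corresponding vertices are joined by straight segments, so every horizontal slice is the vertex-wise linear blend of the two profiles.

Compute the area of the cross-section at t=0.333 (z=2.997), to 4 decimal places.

Area at t=0.333: 19.6361

Cross-section at t=0.333: each vertex is (1-t)·p0[i] + t·p1[i].
  v1: (1-0.333)·(1.21,4.82) + 0.333·(2.59,4.38) = (1.6695,4.6735)
  v2: (1-0.333)·(-1.47,1.75) + 0.333·(-2.24,5.24) = (-1.7264,2.9122)
  v3: (1-0.333)·(0.08,-3.57) + 0.333·(1.77,-5.2) = (0.6428,-4.1128)
  v4: (1-0.333)·(1.04,-1.76) + 0.333·(4.27,-3.86) = (2.1156,-2.4593)
Shoelace sum Σ(x_i·y_{i+1} − x_{i+1}·y_i):
  i=1: 1.6695·2.9122 − -1.7264·4.6735 = +12.9303 (running +12.9303)
  i=2: -1.7264·-4.1128 − 0.6428·2.9122 = +5.2285 (running +18.1588)
  i=3: 0.6428·-2.4593 − 2.1156·-4.1128 = +7.1202 (running +25.2790)
  i=4: 2.1156·4.6735 − 1.6695·-2.4593 = +13.9931 (running +39.2721)
Area = |Σ|/2 = |39.2721|/2 = 19.6361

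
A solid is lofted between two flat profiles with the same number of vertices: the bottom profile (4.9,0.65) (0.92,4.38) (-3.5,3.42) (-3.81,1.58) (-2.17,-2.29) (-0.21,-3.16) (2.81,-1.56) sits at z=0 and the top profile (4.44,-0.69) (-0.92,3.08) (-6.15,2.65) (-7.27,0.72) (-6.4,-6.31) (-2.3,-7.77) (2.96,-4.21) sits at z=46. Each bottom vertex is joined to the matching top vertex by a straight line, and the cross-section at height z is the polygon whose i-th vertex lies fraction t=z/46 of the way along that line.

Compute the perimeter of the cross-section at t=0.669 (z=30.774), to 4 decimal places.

Perimeter at t=0.669: 31.8568

Cross-section at t=0.669: each vertex is (1-t)·p0[i] + t·p1[i].
  v1: (1-0.669)·(4.9,0.65) + 0.669·(4.44,-0.69) = (4.5923,-0.2465)
  v2: (1-0.669)·(0.92,4.38) + 0.669·(-0.92,3.08) = (-0.3110,3.5103)
  v3: (1-0.669)·(-3.5,3.42) + 0.669·(-6.15,2.65) = (-5.2729,2.9049)
  v4: (1-0.669)·(-3.81,1.58) + 0.669·(-7.27,0.72) = (-6.1247,1.0047)
  v5: (1-0.669)·(-2.17,-2.29) + 0.669·(-6.4,-6.31) = (-4.9999,-4.9794)
  v6: (1-0.669)·(-0.21,-3.16) + 0.669·(-2.3,-7.77) = (-1.6082,-6.2441)
  v7: (1-0.669)·(2.81,-1.56) + 0.669·(2.96,-4.21) = (2.9103,-3.3328)
Perimeter = Σ |v_{i+1} − v_i|:
  edge 1→2: √(-4.9032² + 3.7568²) = 6.1770 (running 6.1770)
  edge 2→3: √(-4.9619² + -0.6054²) = 4.9987 (running 11.1756)
  edge 3→4: √(-0.8519² + -1.9002²) = 2.0824 (running 13.2581)
  edge 4→5: √(1.1249² + -5.9840²) = 6.0888 (running 19.3469)
  edge 5→6: √(3.3917² + -1.2647²) = 3.6198 (running 22.9667)
  edge 6→7: √(4.5186² + 2.9112²) = 5.3752 (running 28.3419)
  edge 7→1: √(1.6819² + 3.0864²) = 3.5149 (running 31.8568)
Perimeter = 31.8568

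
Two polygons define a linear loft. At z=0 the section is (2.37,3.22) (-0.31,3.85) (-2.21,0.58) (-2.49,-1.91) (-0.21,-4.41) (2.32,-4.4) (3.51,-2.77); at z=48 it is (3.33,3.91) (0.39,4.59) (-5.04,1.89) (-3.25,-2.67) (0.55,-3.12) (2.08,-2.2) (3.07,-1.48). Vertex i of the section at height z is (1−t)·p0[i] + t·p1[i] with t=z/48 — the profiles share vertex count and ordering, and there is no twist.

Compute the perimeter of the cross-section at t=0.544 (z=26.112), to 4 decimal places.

Perimeter at t=0.544: 24.1380

Cross-section at t=0.544: each vertex is (1-t)·p0[i] + t·p1[i].
  v1: (1-0.544)·(2.37,3.22) + 0.544·(3.33,3.91) = (2.8922,3.5954)
  v2: (1-0.544)·(-0.31,3.85) + 0.544·(0.39,4.59) = (0.0708,4.2526)
  v3: (1-0.544)·(-2.21,0.58) + 0.544·(-5.04,1.89) = (-3.7495,1.2926)
  v4: (1-0.544)·(-2.49,-1.91) + 0.544·(-3.25,-2.67) = (-2.9034,-2.3234)
  v5: (1-0.544)·(-0.21,-4.41) + 0.544·(0.55,-3.12) = (0.2034,-3.7082)
  v6: (1-0.544)·(2.32,-4.4) + 0.544·(2.08,-2.2) = (2.1894,-3.2032)
  v7: (1-0.544)·(3.51,-2.77) + 0.544·(3.07,-1.48) = (3.2706,-2.0682)
Perimeter = Σ |v_{i+1} − v_i|:
  edge 1→2: √(-2.8214² + 0.6572²) = 2.8970 (running 2.8970)
  edge 2→3: √(-3.8203² + -2.9599²) = 4.8328 (running 7.7298)
  edge 3→4: √(0.8461² + -3.6161²) = 3.7137 (running 11.4435)
  edge 4→5: √(3.1069² + -1.3848²) = 3.4015 (running 14.8450)
  edge 5→6: √(1.9860² + 0.5050²) = 2.0492 (running 16.8942)
  edge 6→7: √(1.0812² + 1.1350²) = 1.5675 (running 18.4618)
  edge 7→1: √(-0.3784² + 5.6636²) = 5.6762 (running 24.1380)
Perimeter = 24.1380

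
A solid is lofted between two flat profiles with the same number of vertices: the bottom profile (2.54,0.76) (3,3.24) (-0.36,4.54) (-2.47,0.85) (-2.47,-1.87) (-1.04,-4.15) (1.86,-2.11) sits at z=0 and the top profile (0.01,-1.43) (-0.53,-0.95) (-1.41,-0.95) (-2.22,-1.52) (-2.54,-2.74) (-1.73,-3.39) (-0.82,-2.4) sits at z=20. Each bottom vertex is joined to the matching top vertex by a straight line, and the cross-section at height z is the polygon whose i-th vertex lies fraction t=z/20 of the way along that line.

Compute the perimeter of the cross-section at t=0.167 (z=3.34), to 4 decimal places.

Cross-section at t=0.167: each vertex is (1-t)·p0[i] + t·p1[i].
  v1: (1-0.167)·(2.54,0.76) + 0.167·(0.01,-1.43) = (2.1175,0.3943)
  v2: (1-0.167)·(3,3.24) + 0.167·(-0.53,-0.95) = (2.4105,2.5403)
  v3: (1-0.167)·(-0.36,4.54) + 0.167·(-1.41,-0.95) = (-0.5353,3.6232)
  v4: (1-0.167)·(-2.47,0.85) + 0.167·(-2.22,-1.52) = (-2.4283,0.4542)
  v5: (1-0.167)·(-2.47,-1.87) + 0.167·(-2.54,-2.74) = (-2.4817,-2.0153)
  v6: (1-0.167)·(-1.04,-4.15) + 0.167·(-1.73,-3.39) = (-1.1552,-4.0231)
  v7: (1-0.167)·(1.86,-2.11) + 0.167·(-0.82,-2.4) = (1.4124,-2.1584)
Perimeter = Σ |v_{i+1} − v_i|:
  edge 1→2: √(0.2930² + 2.1460²) = 2.1659 (running 2.1659)
  edge 2→3: √(-2.9458² + 1.0829²) = 3.1386 (running 5.3045)
  edge 3→4: √(-1.8929² + -3.1690²) = 3.6913 (running 8.9957)
  edge 4→5: √(-0.0534² + -2.4695²) = 2.4701 (running 11.4658)
  edge 5→6: √(1.3265² + -2.0078²) = 2.4064 (running 13.8722)
  edge 6→7: √(2.5677² + 1.8647²) = 3.1733 (running 17.0455)
  edge 7→1: √(0.7050² + 2.5527²) = 2.6483 (running 19.6938)
Perimeter = 19.6938

Perimeter at t=0.167: 19.6938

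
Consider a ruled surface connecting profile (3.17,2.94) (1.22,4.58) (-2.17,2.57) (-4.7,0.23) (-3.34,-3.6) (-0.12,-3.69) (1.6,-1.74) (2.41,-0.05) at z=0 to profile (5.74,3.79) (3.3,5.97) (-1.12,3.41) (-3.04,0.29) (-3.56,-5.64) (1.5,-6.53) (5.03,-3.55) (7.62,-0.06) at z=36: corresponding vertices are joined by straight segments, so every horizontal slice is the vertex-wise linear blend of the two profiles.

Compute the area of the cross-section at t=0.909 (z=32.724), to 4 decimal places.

Area at t=0.909: 86.0795

Cross-section at t=0.909: each vertex is (1-t)·p0[i] + t·p1[i].
  v1: (1-0.909)·(3.17,2.94) + 0.909·(5.74,3.79) = (5.5061,3.7127)
  v2: (1-0.909)·(1.22,4.58) + 0.909·(3.3,5.97) = (3.1107,5.8435)
  v3: (1-0.909)·(-2.17,2.57) + 0.909·(-1.12,3.41) = (-1.2155,3.3336)
  v4: (1-0.909)·(-4.7,0.23) + 0.909·(-3.04,0.29) = (-3.1911,0.2845)
  v5: (1-0.909)·(-3.34,-3.6) + 0.909·(-3.56,-5.64) = (-3.5400,-5.4544)
  v6: (1-0.909)·(-0.12,-3.69) + 0.909·(1.5,-6.53) = (1.3526,-6.2716)
  v7: (1-0.909)·(1.6,-1.74) + 0.909·(5.03,-3.55) = (4.7179,-3.3853)
  v8: (1-0.909)·(2.41,-0.05) + 0.909·(7.62,-0.06) = (7.1459,-0.0591)
Shoelace sum Σ(x_i·y_{i+1} − x_{i+1}·y_i):
  i=1: 5.5061·5.8435 − 3.1107·3.7127 = +20.6261 (running +20.6261)
  i=2: 3.1107·3.3336 − -1.2155·5.8435 = +17.4729 (running +38.0990)
  i=3: -1.2155·0.2845 − -3.1911·3.3336 = +10.2917 (running +48.3907)
  i=4: -3.1911·-5.4544 − -3.5400·0.2845 = +18.4125 (running +66.8031)
  i=5: -3.5400·-6.2716 − 1.3526·-5.4544 = +29.5787 (running +96.3818)
  i=6: 1.3526·-3.3853 − 4.7179·-6.2716 = +25.0095 (running +121.3913)
  i=7: 4.7179·-0.0591 − 7.1459·-3.3853 = +23.9121 (running +145.3035)
  i=8: 7.1459·3.7127 − 5.5061·-0.0591 = +26.8555 (running +172.1590)
Area = |Σ|/2 = |172.1590|/2 = 86.0795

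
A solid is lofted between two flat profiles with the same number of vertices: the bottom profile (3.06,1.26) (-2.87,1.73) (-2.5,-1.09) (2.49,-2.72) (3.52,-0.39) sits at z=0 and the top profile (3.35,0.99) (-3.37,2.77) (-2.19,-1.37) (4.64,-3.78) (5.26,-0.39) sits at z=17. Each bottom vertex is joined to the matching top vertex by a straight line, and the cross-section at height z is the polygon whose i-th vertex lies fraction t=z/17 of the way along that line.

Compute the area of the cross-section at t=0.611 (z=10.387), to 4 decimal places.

Area at t=0.611: 26.7075

Cross-section at t=0.611: each vertex is (1-t)·p0[i] + t·p1[i].
  v1: (1-0.611)·(3.06,1.26) + 0.611·(3.35,0.99) = (3.2372,1.0950)
  v2: (1-0.611)·(-2.87,1.73) + 0.611·(-3.37,2.77) = (-3.1755,2.3654)
  v3: (1-0.611)·(-2.5,-1.09) + 0.611·(-2.19,-1.37) = (-2.3106,-1.2611)
  v4: (1-0.611)·(2.49,-2.72) + 0.611·(4.64,-3.78) = (3.8036,-3.3677)
  v5: (1-0.611)·(3.52,-0.39) + 0.611·(5.26,-0.39) = (4.5831,-0.3900)
Shoelace sum Σ(x_i·y_{i+1} − x_{i+1}·y_i):
  i=1: 3.2372·2.3654 − -3.1755·1.0950 = +11.1346 (running +11.1346)
  i=2: -3.1755·-1.2611 − -2.3106·2.3654 = +9.4701 (running +20.6048)
  i=3: -2.3106·-3.3677 − 3.8036·-1.2611 = +12.5780 (running +33.1828)
  i=4: 3.8036·-0.3900 − 4.5831·-3.3677 = +13.9510 (running +47.1338)
  i=5: 4.5831·1.0950 − 3.2372·-0.3900 = +6.2812 (running +53.4150)
Area = |Σ|/2 = |53.4150|/2 = 26.7075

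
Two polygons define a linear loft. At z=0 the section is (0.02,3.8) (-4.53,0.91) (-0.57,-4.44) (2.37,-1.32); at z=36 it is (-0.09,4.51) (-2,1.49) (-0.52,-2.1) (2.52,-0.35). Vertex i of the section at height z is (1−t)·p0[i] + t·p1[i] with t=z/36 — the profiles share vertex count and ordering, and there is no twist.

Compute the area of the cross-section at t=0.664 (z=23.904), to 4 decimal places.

Cross-section at t=0.664: each vertex is (1-t)·p0[i] + t·p1[i].
  v1: (1-0.664)·(0.02,3.8) + 0.664·(-0.09,4.51) = (-0.0530,4.2714)
  v2: (1-0.664)·(-4.53,0.91) + 0.664·(-2,1.49) = (-2.8501,1.2951)
  v3: (1-0.664)·(-0.57,-4.44) + 0.664·(-0.52,-2.1) = (-0.5368,-2.8862)
  v4: (1-0.664)·(2.37,-1.32) + 0.664·(2.52,-0.35) = (2.4696,-0.6759)
Shoelace sum Σ(x_i·y_{i+1} − x_{i+1}·y_i):
  i=1: -0.0530·1.2951 − -2.8501·4.2714 = +12.1053 (running +12.1053)
  i=2: -2.8501·-2.8862 − -0.5368·1.2951 = +8.9212 (running +21.0265)
  i=3: -0.5368·-0.6759 − 2.4696·-2.8862 = +7.4907 (running +28.5172)
  i=4: 2.4696·4.2714 − -0.0530·-0.6759 = +10.5129 (running +39.0301)
Area = |Σ|/2 = |39.0301|/2 = 19.5150

Area at t=0.664: 19.5150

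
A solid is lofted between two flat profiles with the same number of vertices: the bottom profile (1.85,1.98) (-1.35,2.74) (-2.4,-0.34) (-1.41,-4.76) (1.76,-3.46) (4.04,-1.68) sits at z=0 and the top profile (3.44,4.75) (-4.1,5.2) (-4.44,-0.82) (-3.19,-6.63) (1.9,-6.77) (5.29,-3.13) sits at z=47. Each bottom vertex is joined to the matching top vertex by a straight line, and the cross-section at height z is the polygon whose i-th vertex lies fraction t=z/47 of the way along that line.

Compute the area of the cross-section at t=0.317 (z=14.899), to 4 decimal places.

Area at t=0.317: 47.1050

Cross-section at t=0.317: each vertex is (1-t)·p0[i] + t·p1[i].
  v1: (1-0.317)·(1.85,1.98) + 0.317·(3.44,4.75) = (2.3540,2.8581)
  v2: (1-0.317)·(-1.35,2.74) + 0.317·(-4.1,5.2) = (-2.2218,3.5198)
  v3: (1-0.317)·(-2.4,-0.34) + 0.317·(-4.44,-0.82) = (-3.0467,-0.4922)
  v4: (1-0.317)·(-1.41,-4.76) + 0.317·(-3.19,-6.63) = (-1.9743,-5.3528)
  v5: (1-0.317)·(1.76,-3.46) + 0.317·(1.9,-6.77) = (1.8044,-4.5093)
  v6: (1-0.317)·(4.04,-1.68) + 0.317·(5.29,-3.13) = (4.4363,-2.1397)
Shoelace sum Σ(x_i·y_{i+1} − x_{i+1}·y_i):
  i=1: 2.3540·3.5198 − -2.2218·2.8581 = +14.6357 (running +14.6357)
  i=2: -2.2218·-0.4922 − -3.0467·3.5198 = +11.8172 (running +26.4529)
  i=3: -3.0467·-5.3528 − -1.9743·-0.4922 = +15.3366 (running +41.7895)
  i=4: -1.9743·-4.5093 − 1.8044·-5.3528 = +18.5609 (running +60.3505)
  i=5: 1.8044·-2.1397 − 4.4363·-4.5093 = +16.1435 (running +76.4940)
  i=6: 4.4363·2.8581 − 2.3540·-2.1397 = +17.7160 (running +94.2100)
Area = |Σ|/2 = |94.2100|/2 = 47.1050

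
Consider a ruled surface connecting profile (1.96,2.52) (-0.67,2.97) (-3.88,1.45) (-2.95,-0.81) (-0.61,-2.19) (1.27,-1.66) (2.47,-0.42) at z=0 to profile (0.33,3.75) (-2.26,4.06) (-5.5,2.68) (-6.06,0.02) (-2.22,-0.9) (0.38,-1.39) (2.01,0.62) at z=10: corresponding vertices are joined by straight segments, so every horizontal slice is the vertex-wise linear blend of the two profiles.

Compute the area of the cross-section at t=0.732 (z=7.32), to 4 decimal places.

Cross-section at t=0.732: each vertex is (1-t)·p0[i] + t·p1[i].
  v1: (1-0.732)·(1.96,2.52) + 0.732·(0.33,3.75) = (0.7668,3.4204)
  v2: (1-0.732)·(-0.67,2.97) + 0.732·(-2.26,4.06) = (-1.8339,3.7679)
  v3: (1-0.732)·(-3.88,1.45) + 0.732·(-5.5,2.68) = (-5.0658,2.3504)
  v4: (1-0.732)·(-2.95,-0.81) + 0.732·(-6.06,0.02) = (-5.2265,-0.2024)
  v5: (1-0.732)·(-0.61,-2.19) + 0.732·(-2.22,-0.9) = (-1.7885,-1.2457)
  v6: (1-0.732)·(1.27,-1.66) + 0.732·(0.38,-1.39) = (0.6185,-1.4624)
  v7: (1-0.732)·(2.47,-0.42) + 0.732·(2.01,0.62) = (2.1333,0.3413)
Shoelace sum Σ(x_i·y_{i+1} − x_{i+1}·y_i):
  i=1: 0.7668·3.7679 − -1.8339·3.4204 = +9.1619 (running +9.1619)
  i=2: -1.8339·2.3504 − -5.0658·3.7679 = +14.7772 (running +23.9391)
  i=3: -5.0658·-0.2024 − -5.2265·2.3504 = +13.3097 (running +37.2488)
  i=4: -5.2265·-1.2457 − -1.7885·-0.2024 = +6.1487 (running +43.3975)
  i=5: -1.7885·-1.4624 − 0.6185·-1.2457 = +3.3860 (running +46.7835)
  i=6: 0.6185·0.3413 − 2.1333·-1.4624 = +3.3307 (running +50.1142)
  i=7: 2.1333·3.4204 − 0.7668·0.3413 = +7.0349 (running +57.1491)
Area = |Σ|/2 = |57.1491|/2 = 28.5745

Area at t=0.732: 28.5745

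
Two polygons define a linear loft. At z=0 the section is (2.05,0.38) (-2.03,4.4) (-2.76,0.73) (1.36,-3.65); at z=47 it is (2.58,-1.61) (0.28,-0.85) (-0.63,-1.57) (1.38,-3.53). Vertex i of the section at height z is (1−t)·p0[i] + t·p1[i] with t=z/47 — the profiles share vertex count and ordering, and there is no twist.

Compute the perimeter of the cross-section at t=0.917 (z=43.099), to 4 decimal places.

Cross-section at t=0.917: each vertex is (1-t)·p0[i] + t·p1[i].
  v1: (1-0.917)·(2.05,0.38) + 0.917·(2.58,-1.61) = (2.5360,-1.4448)
  v2: (1-0.917)·(-2.03,4.4) + 0.917·(0.28,-0.85) = (0.0883,-0.4143)
  v3: (1-0.917)·(-2.76,0.73) + 0.917·(-0.63,-1.57) = (-0.8068,-1.3791)
  v4: (1-0.917)·(1.36,-3.65) + 0.917·(1.38,-3.53) = (1.3783,-3.5400)
Perimeter = Σ |v_{i+1} − v_i|:
  edge 1→2: √(-2.4477² + 1.0306²) = 2.6558 (running 2.6558)
  edge 2→3: √(-0.8951² + -0.9649²) = 1.3161 (running 3.9719)
  edge 3→4: √(2.1851² + -2.1609²) = 3.0731 (running 7.0451)
  edge 4→1: √(1.1577² + 2.0951²) = 2.3937 (running 9.4387)
Perimeter = 9.4387

Perimeter at t=0.917: 9.4387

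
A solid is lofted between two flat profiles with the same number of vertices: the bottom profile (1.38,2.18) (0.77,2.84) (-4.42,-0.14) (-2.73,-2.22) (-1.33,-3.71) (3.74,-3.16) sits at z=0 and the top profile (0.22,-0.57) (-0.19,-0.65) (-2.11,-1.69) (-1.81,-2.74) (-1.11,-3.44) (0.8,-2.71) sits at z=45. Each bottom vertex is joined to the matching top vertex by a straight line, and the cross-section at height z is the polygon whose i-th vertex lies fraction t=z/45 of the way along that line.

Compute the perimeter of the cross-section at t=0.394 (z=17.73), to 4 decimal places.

Cross-section at t=0.394: each vertex is (1-t)·p0[i] + t·p1[i].
  v1: (1-0.394)·(1.38,2.18) + 0.394·(0.22,-0.57) = (0.9230,1.0965)
  v2: (1-0.394)·(0.77,2.84) + 0.394·(-0.19,-0.65) = (0.3918,1.4649)
  v3: (1-0.394)·(-4.42,-0.14) + 0.394·(-2.11,-1.69) = (-3.5099,-0.7507)
  v4: (1-0.394)·(-2.73,-2.22) + 0.394·(-1.81,-2.74) = (-2.3675,-2.4249)
  v5: (1-0.394)·(-1.33,-3.71) + 0.394·(-1.11,-3.44) = (-1.2433,-3.6036)
  v6: (1-0.394)·(3.74,-3.16) + 0.394·(0.8,-2.71) = (2.5816,-2.9827)
Perimeter = Σ |v_{i+1} − v_i|:
  edge 1→2: √(-0.5312² + 0.3684²) = 0.6465 (running 0.6465)
  edge 2→3: √(-3.9016² + -2.2156²) = 4.4868 (running 5.1333)
  edge 3→4: √(1.1423² + -1.6742²) = 2.0268 (running 7.1601)
  edge 4→5: √(1.1242² + -1.1787²) = 1.6289 (running 8.7890)
  edge 5→6: √(3.8250² + 0.6209²) = 3.8750 (running 12.6640)
  edge 6→1: √(-1.6587² + 4.0792²) = 4.4035 (running 17.0675)
Perimeter = 17.0675

Perimeter at t=0.394: 17.0675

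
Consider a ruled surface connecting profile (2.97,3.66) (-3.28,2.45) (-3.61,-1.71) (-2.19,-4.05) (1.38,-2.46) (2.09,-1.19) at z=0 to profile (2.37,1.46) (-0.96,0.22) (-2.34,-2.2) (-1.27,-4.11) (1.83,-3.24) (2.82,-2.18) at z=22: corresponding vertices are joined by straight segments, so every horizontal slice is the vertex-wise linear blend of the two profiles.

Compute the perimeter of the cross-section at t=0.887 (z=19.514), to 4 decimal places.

Cross-section at t=0.887: each vertex is (1-t)·p0[i] + t·p1[i].
  v1: (1-0.887)·(2.97,3.66) + 0.887·(2.37,1.46) = (2.4378,1.7086)
  v2: (1-0.887)·(-3.28,2.45) + 0.887·(-0.96,0.22) = (-1.2222,0.4720)
  v3: (1-0.887)·(-3.61,-1.71) + 0.887·(-2.34,-2.2) = (-2.4835,-2.1446)
  v4: (1-0.887)·(-2.19,-4.05) + 0.887·(-1.27,-4.11) = (-1.3740,-4.1032)
  v5: (1-0.887)·(1.38,-2.46) + 0.887·(1.83,-3.24) = (1.7792,-3.1519)
  v6: (1-0.887)·(2.09,-1.19) + 0.887·(2.82,-2.18) = (2.7375,-2.0681)
Perimeter = Σ |v_{i+1} − v_i|:
  edge 1→2: √(-3.6600² + -1.2366²) = 3.8632 (running 3.8632)
  edge 2→3: √(-1.2613² + -2.6166²) = 2.9048 (running 6.7680)
  edge 3→4: √(1.1096² + -1.9586²) = 2.2510 (running 9.0190)
  edge 4→5: √(3.1531² + 0.9514²) = 3.2935 (running 12.3125)
  edge 5→6: √(0.9584² + 1.0837²) = 1.4467 (running 13.7592)
  edge 6→1: √(-0.2997² + 3.7767²) = 3.7886 (running 17.5478)
Perimeter = 17.5478

Perimeter at t=0.887: 17.5478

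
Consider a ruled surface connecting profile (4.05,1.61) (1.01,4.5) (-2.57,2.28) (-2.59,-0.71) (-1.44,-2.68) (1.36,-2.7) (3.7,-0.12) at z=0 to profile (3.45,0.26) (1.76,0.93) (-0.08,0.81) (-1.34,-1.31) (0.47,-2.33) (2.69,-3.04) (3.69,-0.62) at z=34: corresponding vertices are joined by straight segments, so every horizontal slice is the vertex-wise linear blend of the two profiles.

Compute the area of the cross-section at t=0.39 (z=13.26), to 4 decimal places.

Area at t=0.39: 24.6304

Cross-section at t=0.39: each vertex is (1-t)·p0[i] + t·p1[i].
  v1: (1-0.39)·(4.05,1.61) + 0.39·(3.45,0.26) = (3.8160,1.0835)
  v2: (1-0.39)·(1.01,4.5) + 0.39·(1.76,0.93) = (1.3025,3.1077)
  v3: (1-0.39)·(-2.57,2.28) + 0.39·(-0.08,0.81) = (-1.5989,1.7067)
  v4: (1-0.39)·(-2.59,-0.71) + 0.39·(-1.34,-1.31) = (-2.1025,-0.9440)
  v5: (1-0.39)·(-1.44,-2.68) + 0.39·(0.47,-2.33) = (-0.6951,-2.5435)
  v6: (1-0.39)·(1.36,-2.7) + 0.39·(2.69,-3.04) = (1.8787,-2.8326)
  v7: (1-0.39)·(3.7,-0.12) + 0.39·(3.69,-0.62) = (3.6961,-0.3150)
Shoelace sum Σ(x_i·y_{i+1} − x_{i+1}·y_i):
  i=1: 3.8160·3.1077 − 1.3025·1.0835 = +10.4477 (running +10.4477)
  i=2: 1.3025·1.7067 − -1.5989·3.1077 = +7.1919 (running +17.6396)
  i=3: -1.5989·-0.9440 − -2.1025·1.7067 = +5.0977 (running +22.7373)
  i=4: -2.1025·-2.5435 − -0.6951·-0.9440 = +4.6915 (running +27.4288)
  i=5: -0.6951·-2.8326 − 1.8787·-2.5435 = +6.7474 (running +34.1762)
  i=6: 1.8787·-0.3150 − 3.6961·-2.8326 = +9.8778 (running +44.0540)
  i=7: 3.6961·1.0835 − 3.8160·-0.3150 = +5.2068 (running +49.2608)
Area = |Σ|/2 = |49.2608|/2 = 24.6304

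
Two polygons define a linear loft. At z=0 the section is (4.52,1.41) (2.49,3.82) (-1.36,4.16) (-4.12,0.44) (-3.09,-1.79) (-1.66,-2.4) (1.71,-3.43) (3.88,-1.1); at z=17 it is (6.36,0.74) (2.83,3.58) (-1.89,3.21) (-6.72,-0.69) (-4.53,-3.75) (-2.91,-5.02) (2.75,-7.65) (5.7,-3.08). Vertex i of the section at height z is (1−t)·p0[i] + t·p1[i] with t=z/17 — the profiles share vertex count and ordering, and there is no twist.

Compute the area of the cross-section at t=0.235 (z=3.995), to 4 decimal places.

Cross-section at t=0.235: each vertex is (1-t)·p0[i] + t·p1[i].
  v1: (1-0.235)·(4.52,1.41) + 0.235·(6.36,0.74) = (4.9524,1.2525)
  v2: (1-0.235)·(2.49,3.82) + 0.235·(2.83,3.58) = (2.5699,3.7636)
  v3: (1-0.235)·(-1.36,4.16) + 0.235·(-1.89,3.21) = (-1.4846,3.9368)
  v4: (1-0.235)·(-4.12,0.44) + 0.235·(-6.72,-0.69) = (-4.7310,0.1745)
  v5: (1-0.235)·(-3.09,-1.79) + 0.235·(-4.53,-3.75) = (-3.4284,-2.2506)
  v6: (1-0.235)·(-1.66,-2.4) + 0.235·(-2.91,-5.02) = (-1.9537,-3.0157)
  v7: (1-0.235)·(1.71,-3.43) + 0.235·(2.75,-7.65) = (1.9544,-4.4217)
  v8: (1-0.235)·(3.88,-1.1) + 0.235·(5.7,-3.08) = (4.3077,-1.5653)
Shoelace sum Σ(x_i·y_{i+1} − x_{i+1}·y_i):
  i=1: 4.9524·3.7636 − 2.5699·1.2525 = +15.4199 (running +15.4199)
  i=2: 2.5699·3.9368 − -1.4846·3.7636 = +15.7043 (running +31.1242)
  i=3: -1.4846·0.1745 − -4.7310·3.9368 = +18.3658 (running +49.4900)
  i=4: -4.7310·-2.2506 − -3.4284·0.1745 = +11.2457 (running +60.7357)
  i=5: -3.4284·-3.0157 − -1.9537·-2.2506 = +5.9419 (running +66.6776)
  i=6: -1.9537·-4.4217 − 1.9544·-3.0157 = +14.5328 (running +81.2104)
  i=7: 1.9544·-1.5653 − 4.3077·-4.4217 = +15.9881 (running +97.1985)
  i=8: 4.3077·1.2525 − 4.9524·-1.5653 = +13.1476 (running +110.3461)
Area = |Σ|/2 = |110.3461|/2 = 55.1731

Area at t=0.235: 55.1731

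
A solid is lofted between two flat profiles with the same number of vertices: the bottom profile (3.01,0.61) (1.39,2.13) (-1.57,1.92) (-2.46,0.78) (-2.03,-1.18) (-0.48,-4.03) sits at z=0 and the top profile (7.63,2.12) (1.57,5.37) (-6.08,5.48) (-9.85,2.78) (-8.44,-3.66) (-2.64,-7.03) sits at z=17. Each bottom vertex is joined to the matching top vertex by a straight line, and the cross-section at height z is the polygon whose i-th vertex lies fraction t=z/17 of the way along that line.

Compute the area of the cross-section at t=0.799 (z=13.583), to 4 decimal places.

Cross-section at t=0.799: each vertex is (1-t)·p0[i] + t·p1[i].
  v1: (1-0.799)·(3.01,0.61) + 0.799·(7.63,2.12) = (6.7014,1.8165)
  v2: (1-0.799)·(1.39,2.13) + 0.799·(1.57,5.37) = (1.5338,4.7188)
  v3: (1-0.799)·(-1.57,1.92) + 0.799·(-6.08,5.48) = (-5.1735,4.7644)
  v4: (1-0.799)·(-2.46,0.78) + 0.799·(-9.85,2.78) = (-8.3646,2.3780)
  v5: (1-0.799)·(-2.03,-1.18) + 0.799·(-8.44,-3.66) = (-7.1516,-3.1615)
  v6: (1-0.799)·(-0.48,-4.03) + 0.799·(-2.64,-7.03) = (-2.2058,-6.4270)
Shoelace sum Σ(x_i·y_{i+1} − x_{i+1}·y_i):
  i=1: 6.7014·4.7188 − 1.5338·1.8165 = +28.8360 (running +28.8360)
  i=2: 1.5338·4.7644 − -5.1735·4.7188 = +31.7203 (running +60.5563)
  i=3: -5.1735·2.3780 − -8.3646·4.7644 = +27.5501 (running +88.1064)
  i=4: -8.3646·-3.1615 − -7.1516·2.3780 = +43.4514 (running +131.5578)
  i=5: -7.1516·-6.4270 − -2.2058·-3.1615 = +38.9895 (running +170.5472)
  i=6: -2.2058·1.8165 − 6.7014·-6.4270 = +39.0629 (running +209.6101)
Area = |Σ|/2 = |209.6101|/2 = 104.8051

Area at t=0.799: 104.8051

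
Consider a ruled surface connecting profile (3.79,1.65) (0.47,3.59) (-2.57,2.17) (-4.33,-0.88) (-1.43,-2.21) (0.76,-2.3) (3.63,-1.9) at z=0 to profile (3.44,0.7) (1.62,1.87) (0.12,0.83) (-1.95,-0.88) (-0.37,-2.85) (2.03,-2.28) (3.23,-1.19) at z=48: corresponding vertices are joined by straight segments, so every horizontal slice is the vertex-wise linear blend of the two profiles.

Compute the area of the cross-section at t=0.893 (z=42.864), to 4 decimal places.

Area at t=0.893: 17.1070

Cross-section at t=0.893: each vertex is (1-t)·p0[i] + t·p1[i].
  v1: (1-0.893)·(3.79,1.65) + 0.893·(3.44,0.7) = (3.4775,0.8016)
  v2: (1-0.893)·(0.47,3.59) + 0.893·(1.62,1.87) = (1.4970,2.0540)
  v3: (1-0.893)·(-2.57,2.17) + 0.893·(0.12,0.83) = (-0.1678,0.9734)
  v4: (1-0.893)·(-4.33,-0.88) + 0.893·(-1.95,-0.88) = (-2.2047,-0.8800)
  v5: (1-0.893)·(-1.43,-2.21) + 0.893·(-0.37,-2.85) = (-0.4834,-2.7815)
  v6: (1-0.893)·(0.76,-2.3) + 0.893·(2.03,-2.28) = (1.8941,-2.2821)
  v7: (1-0.893)·(3.63,-1.9) + 0.893·(3.23,-1.19) = (3.2728,-1.2660)
Shoelace sum Σ(x_i·y_{i+1} − x_{i+1}·y_i):
  i=1: 3.4775·2.0540 − 1.4970·0.8016 = +5.9428 (running +5.9428)
  i=2: 1.4970·0.9734 − -0.1678·2.0540 = +1.8018 (running +7.7446)
  i=3: -0.1678·-0.8800 − -2.2047·0.9734 = +2.2937 (running +10.0383)
  i=4: -2.2047·-2.7815 − -0.4834·-0.8800 = +5.7069 (running +15.7452)
  i=5: -0.4834·-2.2821 − 1.8941·-2.7815 = +6.3717 (running +22.1169)
  i=6: 1.8941·-1.2660 − 3.2728·-2.2821 = +5.0711 (running +27.1880)
  i=7: 3.2728·0.8016 − 3.4775·-1.2660 = +7.0260 (running +34.2140)
Area = |Σ|/2 = |34.2140|/2 = 17.1070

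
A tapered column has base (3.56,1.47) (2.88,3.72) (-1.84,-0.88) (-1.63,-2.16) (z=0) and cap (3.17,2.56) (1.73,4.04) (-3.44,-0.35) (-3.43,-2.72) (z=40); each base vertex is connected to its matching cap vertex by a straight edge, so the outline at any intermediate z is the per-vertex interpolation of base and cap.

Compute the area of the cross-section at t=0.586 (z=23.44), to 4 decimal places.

Cross-section at t=0.586: each vertex is (1-t)·p0[i] + t·p1[i].
  v1: (1-0.586)·(3.56,1.47) + 0.586·(3.17,2.56) = (3.3315,2.1087)
  v2: (1-0.586)·(2.88,3.72) + 0.586·(1.73,4.04) = (2.2061,3.9075)
  v3: (1-0.586)·(-1.84,-0.88) + 0.586·(-3.44,-0.35) = (-2.7776,-0.5694)
  v4: (1-0.586)·(-1.63,-2.16) + 0.586·(-3.43,-2.72) = (-2.6848,-2.4882)
Shoelace sum Σ(x_i·y_{i+1} − x_{i+1}·y_i):
  i=1: 3.3315·3.9075 − 2.2061·2.1087 = +8.3657 (running +8.3657)
  i=2: 2.2061·-0.5694 − -2.7776·3.9075 = +9.5973 (running +17.9630)
  i=3: -2.7776·-2.4882 − -2.6848·-0.5694 = +5.3823 (running +23.3453)
  i=4: -2.6848·2.1087 − 3.3315·-2.4882 = +2.6277 (running +25.9730)
Area = |Σ|/2 = |25.9730|/2 = 12.9865

Area at t=0.586: 12.9865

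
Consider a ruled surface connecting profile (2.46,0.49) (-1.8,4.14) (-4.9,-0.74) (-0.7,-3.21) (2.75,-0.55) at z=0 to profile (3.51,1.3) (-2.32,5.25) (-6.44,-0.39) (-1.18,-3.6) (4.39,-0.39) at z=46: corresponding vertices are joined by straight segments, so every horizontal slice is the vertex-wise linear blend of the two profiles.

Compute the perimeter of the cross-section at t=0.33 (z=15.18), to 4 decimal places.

Cross-section at t=0.33: each vertex is (1-t)·p0[i] + t·p1[i].
  v1: (1-0.33)·(2.46,0.49) + 0.33·(3.51,1.3) = (2.8065,0.7573)
  v2: (1-0.33)·(-1.8,4.14) + 0.33·(-2.32,5.25) = (-1.9716,4.5063)
  v3: (1-0.33)·(-4.9,-0.74) + 0.33·(-6.44,-0.39) = (-5.4082,-0.6245)
  v4: (1-0.33)·(-0.7,-3.21) + 0.33·(-1.18,-3.6) = (-0.8584,-3.3387)
  v5: (1-0.33)·(2.75,-0.55) + 0.33·(4.39,-0.39) = (3.2912,-0.4972)
Perimeter = Σ |v_{i+1} − v_i|:
  edge 1→2: √(-4.7781² + 3.7490²) = 6.0733 (running 6.0733)
  edge 2→3: √(-3.4366² + -5.1308²) = 6.1754 (running 12.2487)
  edge 3→4: √(4.5498² + -2.7142²) = 5.2979 (running 17.5466)
  edge 4→5: √(4.1496² + 2.8415²) = 5.0292 (running 22.5758)
  edge 5→1: √(-0.4847² + 1.2545²) = 1.3449 (running 23.9207)
Perimeter = 23.9207

Perimeter at t=0.33: 23.9207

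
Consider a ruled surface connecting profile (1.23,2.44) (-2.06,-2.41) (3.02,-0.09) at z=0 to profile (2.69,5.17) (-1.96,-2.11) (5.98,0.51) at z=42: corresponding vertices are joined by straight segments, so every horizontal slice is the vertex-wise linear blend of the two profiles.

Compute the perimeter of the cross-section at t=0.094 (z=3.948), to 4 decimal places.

Cross-section at t=0.094: each vertex is (1-t)·p0[i] + t·p1[i].
  v1: (1-0.094)·(1.23,2.44) + 0.094·(2.69,5.17) = (1.3672,2.6966)
  v2: (1-0.094)·(-2.06,-2.41) + 0.094·(-1.96,-2.11) = (-2.0506,-2.3818)
  v3: (1-0.094)·(3.02,-0.09) + 0.094·(5.98,0.51) = (3.2982,-0.0336)
Perimeter = Σ |v_{i+1} − v_i|:
  edge 1→2: √(-3.4178² + -5.0784²) = 6.1214 (running 6.1214)
  edge 2→3: √(5.3488² + 2.3482²) = 5.8416 (running 11.9630)
  edge 3→1: √(-1.9310² + 2.7302²) = 3.3441 (running 15.3071)
Perimeter = 15.3071

Perimeter at t=0.094: 15.3071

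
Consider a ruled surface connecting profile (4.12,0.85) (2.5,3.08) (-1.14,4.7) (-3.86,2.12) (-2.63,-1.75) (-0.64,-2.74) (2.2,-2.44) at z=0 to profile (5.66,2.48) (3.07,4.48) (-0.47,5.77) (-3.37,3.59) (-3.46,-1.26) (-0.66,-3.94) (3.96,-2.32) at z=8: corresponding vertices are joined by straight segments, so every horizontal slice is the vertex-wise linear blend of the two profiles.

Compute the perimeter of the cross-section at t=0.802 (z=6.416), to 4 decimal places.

Cross-section at t=0.802: each vertex is (1-t)·p0[i] + t·p1[i].
  v1: (1-0.802)·(4.12,0.85) + 0.802·(5.66,2.48) = (5.3551,2.1573)
  v2: (1-0.802)·(2.5,3.08) + 0.802·(3.07,4.48) = (2.9571,4.2028)
  v3: (1-0.802)·(-1.14,4.7) + 0.802·(-0.47,5.77) = (-0.6027,5.5581)
  v4: (1-0.802)·(-3.86,2.12) + 0.802·(-3.37,3.59) = (-3.4670,3.2989)
  v5: (1-0.802)·(-2.63,-1.75) + 0.802·(-3.46,-1.26) = (-3.2957,-1.3570)
  v6: (1-0.802)·(-0.64,-2.74) + 0.802·(-0.66,-3.94) = (-0.6560,-3.7024)
  v7: (1-0.802)·(2.2,-2.44) + 0.802·(3.96,-2.32) = (3.6115,-2.3438)
Perimeter = Σ |v_{i+1} − v_i|:
  edge 1→2: √(-2.3979² + 2.0455²) = 3.1519 (running 3.1519)
  edge 2→3: √(-3.5598² + 1.3553²) = 3.8091 (running 6.9610)
  edge 3→4: √(-2.8644² + -2.2592²) = 3.6481 (running 10.6091)
  edge 4→5: √(0.1714² + -4.6560²) = 4.6591 (running 15.2682)
  edge 5→6: √(2.6396² + -2.3454²) = 3.5311 (running 18.7992)
  edge 6→7: √(4.2676² + 1.3586²) = 4.4786 (running 23.2778)
  edge 7→1: √(1.7436² + 4.5010²) = 4.8269 (running 28.1048)
Perimeter = 28.1048

Perimeter at t=0.802: 28.1048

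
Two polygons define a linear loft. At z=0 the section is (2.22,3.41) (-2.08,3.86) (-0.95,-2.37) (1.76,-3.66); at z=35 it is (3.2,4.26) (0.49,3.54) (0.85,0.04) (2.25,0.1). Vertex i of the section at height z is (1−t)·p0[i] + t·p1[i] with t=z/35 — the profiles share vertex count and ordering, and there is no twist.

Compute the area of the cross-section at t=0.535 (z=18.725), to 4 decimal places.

Area at t=0.535: 14.0323

Cross-section at t=0.535: each vertex is (1-t)·p0[i] + t·p1[i].
  v1: (1-0.535)·(2.22,3.41) + 0.535·(3.2,4.26) = (2.7443,3.8647)
  v2: (1-0.535)·(-2.08,3.86) + 0.535·(0.49,3.54) = (-0.7050,3.6888)
  v3: (1-0.535)·(-0.95,-2.37) + 0.535·(0.85,0.04) = (0.0130,-1.0806)
  v4: (1-0.535)·(1.76,-3.66) + 0.535·(2.25,0.1) = (2.0221,-1.6484)
Shoelace sum Σ(x_i·y_{i+1} − x_{i+1}·y_i):
  i=1: 2.7443·3.6888 − -0.7050·3.8647 = +12.8480 (running +12.8480)
  i=2: -0.7050·-1.0806 − 0.0130·3.6888 = +0.7140 (running +13.5620)
  i=3: 0.0130·-1.6484 − 2.0221·-1.0806 = +2.1638 (running +15.7258)
  i=4: 2.0221·3.8647 − 2.7443·-1.6484 = +12.3388 (running +28.0646)
Area = |Σ|/2 = |28.0646|/2 = 14.0323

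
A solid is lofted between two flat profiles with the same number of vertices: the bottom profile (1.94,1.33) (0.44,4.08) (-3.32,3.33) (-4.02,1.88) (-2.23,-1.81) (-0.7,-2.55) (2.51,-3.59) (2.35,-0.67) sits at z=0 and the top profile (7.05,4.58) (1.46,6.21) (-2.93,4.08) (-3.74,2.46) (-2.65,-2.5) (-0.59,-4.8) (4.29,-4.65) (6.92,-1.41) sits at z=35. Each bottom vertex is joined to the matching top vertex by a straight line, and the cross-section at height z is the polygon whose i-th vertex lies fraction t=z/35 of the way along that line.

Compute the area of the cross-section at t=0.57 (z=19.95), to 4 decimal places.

Cross-section at t=0.57: each vertex is (1-t)·p0[i] + t·p1[i].
  v1: (1-0.57)·(1.94,1.33) + 0.57·(7.05,4.58) = (4.8527,3.1825)
  v2: (1-0.57)·(0.44,4.08) + 0.57·(1.46,6.21) = (1.0214,5.2941)
  v3: (1-0.57)·(-3.32,3.33) + 0.57·(-2.93,4.08) = (-3.0977,3.7575)
  v4: (1-0.57)·(-4.02,1.88) + 0.57·(-3.74,2.46) = (-3.8604,2.2106)
  v5: (1-0.57)·(-2.23,-1.81) + 0.57·(-2.65,-2.5) = (-2.4694,-2.2033)
  v6: (1-0.57)·(-0.7,-2.55) + 0.57·(-0.59,-4.8) = (-0.6373,-3.8325)
  v7: (1-0.57)·(2.51,-3.59) + 0.57·(4.29,-4.65) = (3.5246,-4.1942)
  v8: (1-0.57)·(2.35,-0.67) + 0.57·(6.92,-1.41) = (4.9549,-1.0918)
Shoelace sum Σ(x_i·y_{i+1} − x_{i+1}·y_i):
  i=1: 4.8527·5.2941 − 1.0214·3.1825 = +22.4401 (running +22.4401)
  i=2: 1.0214·3.7575 − -3.0977·5.2941 = +20.2374 (running +42.6775)
  i=3: -3.0977·2.2106 − -3.8604·3.7575 = +7.6577 (running +50.3352)
  i=4: -3.8604·-2.2033 − -2.4694·2.2106 = +13.9645 (running +64.2997)
  i=5: -2.4694·-3.8325 − -0.6373·-2.2033 = +8.0598 (running +72.3595)
  i=6: -0.6373·-4.1942 − 3.5246·-3.8325 = +16.1810 (running +88.5405)
  i=7: 3.5246·-1.0918 − 4.9549·-4.1942 = +16.9337 (running +105.4742)
  i=8: 4.9549·3.1825 − 4.8527·-1.0918 = +21.0671 (running +126.5413)
Area = |Σ|/2 = |126.5413|/2 = 63.2707

Area at t=0.57: 63.2707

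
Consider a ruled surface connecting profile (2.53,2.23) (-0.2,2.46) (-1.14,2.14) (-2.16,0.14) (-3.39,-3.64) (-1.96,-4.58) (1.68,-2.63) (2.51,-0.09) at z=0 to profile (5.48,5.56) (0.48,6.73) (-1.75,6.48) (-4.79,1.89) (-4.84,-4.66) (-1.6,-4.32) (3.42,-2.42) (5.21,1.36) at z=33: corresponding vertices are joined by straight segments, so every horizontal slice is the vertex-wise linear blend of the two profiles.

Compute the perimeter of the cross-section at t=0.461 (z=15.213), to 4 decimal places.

Cross-section at t=0.461: each vertex is (1-t)·p0[i] + t·p1[i].
  v1: (1-0.461)·(2.53,2.23) + 0.461·(5.48,5.56) = (3.8899,3.7651)
  v2: (1-0.461)·(-0.2,2.46) + 0.461·(0.48,6.73) = (0.1135,4.4285)
  v3: (1-0.461)·(-1.14,2.14) + 0.461·(-1.75,6.48) = (-1.4212,4.1407)
  v4: (1-0.461)·(-2.16,0.14) + 0.461·(-4.79,1.89) = (-3.3724,0.9467)
  v5: (1-0.461)·(-3.39,-3.64) + 0.461·(-4.84,-4.66) = (-4.0584,-4.1102)
  v6: (1-0.461)·(-1.96,-4.58) + 0.461·(-1.6,-4.32) = (-1.7940,-4.4601)
  v7: (1-0.461)·(1.68,-2.63) + 0.461·(3.42,-2.42) = (2.4821,-2.5332)
  v8: (1-0.461)·(2.51,-0.09) + 0.461·(5.21,1.36) = (3.7547,0.5785)
Perimeter = Σ |v_{i+1} − v_i|:
  edge 1→2: √(-3.7765² + 0.6633²) = 3.8343 (running 3.8343)
  edge 2→3: √(-1.5347² + -0.2877²) = 1.5614 (running 5.3957)
  edge 3→4: √(-1.9512² + -3.1940²) = 3.7428 (running 9.1386)
  edge 4→5: √(-0.6860² + -5.0570²) = 5.1033 (running 14.2418)
  edge 5→6: √(2.2644² + -0.3499²) = 2.2913 (running 16.5331)
  edge 6→7: √(4.2762² + 1.9270²) = 4.6903 (running 21.2234)
  edge 7→8: √(1.2726² + 3.1116²) = 3.3618 (running 24.5852)
  edge 8→1: √(0.1353² + 3.1867²) = 3.1895 (running 27.7748)
Perimeter = 27.7748

Perimeter at t=0.461: 27.7748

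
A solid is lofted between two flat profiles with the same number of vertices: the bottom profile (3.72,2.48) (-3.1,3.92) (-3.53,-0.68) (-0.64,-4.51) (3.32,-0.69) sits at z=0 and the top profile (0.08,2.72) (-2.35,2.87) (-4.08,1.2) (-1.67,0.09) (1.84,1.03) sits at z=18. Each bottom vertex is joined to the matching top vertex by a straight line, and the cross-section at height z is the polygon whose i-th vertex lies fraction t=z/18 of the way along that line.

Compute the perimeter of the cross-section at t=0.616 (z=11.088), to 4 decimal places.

Cross-section at t=0.616: each vertex is (1-t)·p0[i] + t·p1[i].
  v1: (1-0.616)·(3.72,2.48) + 0.616·(0.08,2.72) = (1.4778,2.6278)
  v2: (1-0.616)·(-3.1,3.92) + 0.616·(-2.35,2.87) = (-2.6380,3.2732)
  v3: (1-0.616)·(-3.53,-0.68) + 0.616·(-4.08,1.2) = (-3.8688,0.4781)
  v4: (1-0.616)·(-0.64,-4.51) + 0.616·(-1.67,0.09) = (-1.2745,-1.6764)
  v5: (1-0.616)·(3.32,-0.69) + 0.616·(1.84,1.03) = (2.4083,0.3695)
Perimeter = Σ |v_{i+1} − v_i|:
  edge 1→2: √(-4.1158² + 0.6454²) = 4.1660 (running 4.1660)
  edge 2→3: √(-1.2308² + -2.7951²) = 3.0541 (running 7.2202)
  edge 3→4: √(2.5943² + -2.1545²) = 3.3723 (running 10.5924)
  edge 4→5: √(3.6828² + 2.0459²) = 4.2129 (running 14.8054)
  edge 5→1: √(-0.9306² + 2.2583²) = 2.4425 (running 17.2479)
Perimeter = 17.2479

Perimeter at t=0.616: 17.2479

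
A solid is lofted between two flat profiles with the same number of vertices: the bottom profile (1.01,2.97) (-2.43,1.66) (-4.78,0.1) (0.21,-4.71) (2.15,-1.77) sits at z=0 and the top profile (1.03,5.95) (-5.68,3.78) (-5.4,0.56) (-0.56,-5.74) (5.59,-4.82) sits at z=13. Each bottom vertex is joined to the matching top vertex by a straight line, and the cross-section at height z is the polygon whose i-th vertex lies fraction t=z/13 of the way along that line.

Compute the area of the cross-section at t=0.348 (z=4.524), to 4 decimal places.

Cross-section at t=0.348: each vertex is (1-t)·p0[i] + t·p1[i].
  v1: (1-0.348)·(1.01,2.97) + 0.348·(1.03,5.95) = (1.0170,4.0070)
  v2: (1-0.348)·(-2.43,1.66) + 0.348·(-5.68,3.78) = (-3.5610,2.3978)
  v3: (1-0.348)·(-4.78,0.1) + 0.348·(-5.4,0.56) = (-4.9958,0.2601)
  v4: (1-0.348)·(0.21,-4.71) + 0.348·(-0.56,-5.74) = (-0.0580,-5.0684)
  v5: (1-0.348)·(2.15,-1.77) + 0.348·(5.59,-4.82) = (3.3471,-2.8314)
Shoelace sum Σ(x_i·y_{i+1} − x_{i+1}·y_i):
  i=1: 1.0170·2.3978 − -3.5610·4.0070 = +16.7075 (running +16.7075)
  i=2: -3.5610·0.2601 − -4.9958·2.3978 = +11.0525 (running +27.7600)
  i=3: -4.9958·-5.0684 − -0.0580·0.2601 = +25.3358 (running +53.0958)
  i=4: -0.0580·-2.8314 − 3.3471·-5.0684 = +17.1288 (running +70.2246)
  i=5: 3.3471·4.0070 − 1.0170·-2.8314 = +16.2915 (running +86.5160)
Area = |Σ|/2 = |86.5160|/2 = 43.2580

Area at t=0.348: 43.2580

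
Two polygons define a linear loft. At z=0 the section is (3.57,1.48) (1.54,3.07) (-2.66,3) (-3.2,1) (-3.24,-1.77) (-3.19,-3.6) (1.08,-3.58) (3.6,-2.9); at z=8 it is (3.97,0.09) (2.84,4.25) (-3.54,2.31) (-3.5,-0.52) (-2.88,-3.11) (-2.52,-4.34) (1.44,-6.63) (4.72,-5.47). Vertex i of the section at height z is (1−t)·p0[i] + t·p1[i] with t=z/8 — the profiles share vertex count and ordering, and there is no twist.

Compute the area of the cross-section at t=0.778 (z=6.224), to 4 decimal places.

Cross-section at t=0.778: each vertex is (1-t)·p0[i] + t·p1[i].
  v1: (1-0.778)·(3.57,1.48) + 0.778·(3.97,0.09) = (3.8812,0.3986)
  v2: (1-0.778)·(1.54,3.07) + 0.778·(2.84,4.25) = (2.5514,3.9880)
  v3: (1-0.778)·(-2.66,3) + 0.778·(-3.54,2.31) = (-3.3446,2.4632)
  v4: (1-0.778)·(-3.2,1) + 0.778·(-3.5,-0.52) = (-3.4334,-0.1826)
  v5: (1-0.778)·(-3.24,-1.77) + 0.778·(-2.88,-3.11) = (-2.9599,-2.8125)
  v6: (1-0.778)·(-3.19,-3.6) + 0.778·(-2.52,-4.34) = (-2.6687,-4.1757)
  v7: (1-0.778)·(1.08,-3.58) + 0.778·(1.44,-6.63) = (1.3601,-5.9529)
  v8: (1-0.778)·(3.6,-2.9) + 0.778·(4.72,-5.47) = (4.4714,-4.8995)
Shoelace sum Σ(x_i·y_{i+1} − x_{i+1}·y_i):
  i=1: 3.8812·3.9880 − 2.5514·0.3986 = +14.4614 (running +14.4614)
  i=2: 2.5514·2.4632 − -3.3446·3.9880 = +19.6231 (running +34.0846)
  i=3: -3.3446·-0.1826 − -3.4334·2.4632 = +9.0677 (running +43.1522)
  i=4: -3.4334·-2.8125 − -2.9599·-0.1826 = +9.1161 (running +52.2684)
  i=5: -2.9599·-4.1757 − -2.6687·-2.8125 = +4.8539 (running +57.1223)
  i=6: -2.6687·-5.9529 − 1.3601·-4.1757 = +21.5661 (running +78.6884)
  i=7: 1.3601·-4.8995 − 4.4714·-5.9529 = +19.9539 (running +98.6423)
  i=8: 4.4714·0.3986 − 3.8812·-4.8995 = +20.7980 (running +119.4402)
Area = |Σ|/2 = |119.4402|/2 = 59.7201

Area at t=0.778: 59.7201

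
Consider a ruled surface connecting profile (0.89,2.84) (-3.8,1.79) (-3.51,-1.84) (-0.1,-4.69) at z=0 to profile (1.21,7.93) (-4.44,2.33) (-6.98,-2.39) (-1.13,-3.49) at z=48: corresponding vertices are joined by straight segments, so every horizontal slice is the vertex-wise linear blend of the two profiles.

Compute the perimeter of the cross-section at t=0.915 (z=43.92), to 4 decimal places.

Cross-section at t=0.915: each vertex is (1-t)·p0[i] + t·p1[i].
  v1: (1-0.915)·(0.89,2.84) + 0.915·(1.21,7.93) = (1.1828,7.4973)
  v2: (1-0.915)·(-3.8,1.79) + 0.915·(-4.44,2.33) = (-4.3856,2.2841)
  v3: (1-0.915)·(-3.51,-1.84) + 0.915·(-6.98,-2.39) = (-6.6851,-2.3433)
  v4: (1-0.915)·(-0.1,-4.69) + 0.915·(-1.13,-3.49) = (-1.0424,-3.5920)
Perimeter = Σ |v_{i+1} − v_i|:
  edge 1→2: √(-5.5684² + -5.2133²) = 7.6279 (running 7.6279)
  edge 2→3: √(-2.2995² + -4.6273²) = 5.1672 (running 12.7951)
  edge 3→4: √(5.6426² + -1.2487²) = 5.7791 (running 18.5742)
  edge 4→1: √(2.2252² + 11.0893²) = 11.3104 (running 29.8846)
Perimeter = 29.8846

Perimeter at t=0.915: 29.8846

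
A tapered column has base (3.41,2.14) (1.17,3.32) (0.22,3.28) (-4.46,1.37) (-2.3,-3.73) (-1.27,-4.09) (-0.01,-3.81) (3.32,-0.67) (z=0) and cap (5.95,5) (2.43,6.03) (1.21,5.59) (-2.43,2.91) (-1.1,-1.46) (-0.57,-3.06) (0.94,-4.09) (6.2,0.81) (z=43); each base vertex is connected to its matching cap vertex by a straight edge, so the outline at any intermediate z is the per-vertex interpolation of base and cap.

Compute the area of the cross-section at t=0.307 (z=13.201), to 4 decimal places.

Cross-section at t=0.307: each vertex is (1-t)·p0[i] + t·p1[i].
  v1: (1-0.307)·(3.41,2.14) + 0.307·(5.95,5) = (4.1898,3.0180)
  v2: (1-0.307)·(1.17,3.32) + 0.307·(2.43,6.03) = (1.5568,4.1520)
  v3: (1-0.307)·(0.22,3.28) + 0.307·(1.21,5.59) = (0.5239,3.9892)
  v4: (1-0.307)·(-4.46,1.37) + 0.307·(-2.43,2.91) = (-3.8368,1.8428)
  v5: (1-0.307)·(-2.3,-3.73) + 0.307·(-1.1,-1.46) = (-1.9316,-3.0331)
  v6: (1-0.307)·(-1.27,-4.09) + 0.307·(-0.57,-3.06) = (-1.0551,-3.7738)
  v7: (1-0.307)·(-0.01,-3.81) + 0.307·(0.94,-4.09) = (0.2817,-3.8960)
  v8: (1-0.307)·(3.32,-0.67) + 0.307·(6.2,0.81) = (4.2042,-0.2156)
Shoelace sum Σ(x_i·y_{i+1} − x_{i+1}·y_i):
  i=1: 4.1898·4.1520 − 1.5568·3.0180 = +12.6973 (running +12.6973)
  i=2: 1.5568·3.9892 − 0.5239·4.1520 = +4.0351 (running +16.7324)
  i=3: 0.5239·1.8428 − -3.8368·3.9892 = +16.2711 (running +33.0035)
  i=4: -3.8368·-3.0331 − -1.9316·1.8428 = +15.1969 (running +48.2004)
  i=5: -1.9316·-3.7738 − -1.0551·-3.0331 = +4.0892 (running +52.2896)
  i=6: -1.0551·-3.8960 − 0.2817·-3.7738 = +5.1735 (running +57.4632)
  i=7: 0.2817·-0.2156 − 4.2042·-3.8960 = +16.3185 (running +73.7817)
  i=8: 4.2042·3.0180 − 4.1898·-0.2156 = +13.5917 (running +87.3734)
Area = |Σ|/2 = |87.3734|/2 = 43.6867

Area at t=0.307: 43.6867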